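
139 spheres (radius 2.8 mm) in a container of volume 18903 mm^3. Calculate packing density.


V_sphere = 4/3*pi*2.8^3 = 91.9523 mm^3
Total V = 139*91.9523 = 12781.3697 mm^3
PD = 12781.3697 / 18903 = 0.676

0.676


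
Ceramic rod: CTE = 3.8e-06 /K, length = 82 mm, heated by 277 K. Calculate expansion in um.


dL = 3.8e-06 * 82 * 277 * 1000 = 86.313 um

86.313


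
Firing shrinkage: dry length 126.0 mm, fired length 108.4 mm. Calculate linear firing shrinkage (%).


FS = (126.0 - 108.4) / 126.0 * 100 = 13.97%

13.97


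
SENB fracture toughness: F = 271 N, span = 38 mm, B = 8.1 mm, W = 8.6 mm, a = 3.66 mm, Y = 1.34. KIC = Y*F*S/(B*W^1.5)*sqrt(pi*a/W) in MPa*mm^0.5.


KIC = 1.34*271*38/(8.1*8.6^1.5)*sqrt(pi*3.66/8.6) = 78.11

78.11


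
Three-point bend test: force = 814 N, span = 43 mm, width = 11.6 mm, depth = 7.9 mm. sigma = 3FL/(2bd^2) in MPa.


sigma = 3*814*43/(2*11.6*7.9^2) = 72.5 MPa

72.5


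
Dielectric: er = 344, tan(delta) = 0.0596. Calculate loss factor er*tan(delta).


Loss = 344 * 0.0596 = 20.502

20.502


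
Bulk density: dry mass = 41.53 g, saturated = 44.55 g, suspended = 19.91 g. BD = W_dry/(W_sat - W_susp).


BD = 41.53 / (44.55 - 19.91) = 41.53 / 24.64 = 1.685 g/cm^3

1.685


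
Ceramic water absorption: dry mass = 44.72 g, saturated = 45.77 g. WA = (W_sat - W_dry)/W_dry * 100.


WA = (45.77 - 44.72) / 44.72 * 100 = 2.35%

2.35


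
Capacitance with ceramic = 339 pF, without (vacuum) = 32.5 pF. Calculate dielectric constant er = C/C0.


er = 339 / 32.5 = 10.43

10.43


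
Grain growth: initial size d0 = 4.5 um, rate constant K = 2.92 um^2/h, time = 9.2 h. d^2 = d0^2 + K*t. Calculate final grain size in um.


d^2 = 4.5^2 + 2.92*9.2 = 47.114
d = sqrt(47.114) = 6.86 um

6.86


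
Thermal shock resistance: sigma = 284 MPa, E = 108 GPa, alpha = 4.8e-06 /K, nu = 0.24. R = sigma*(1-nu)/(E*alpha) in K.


R = 284*(1-0.24)/(108*1000*4.8e-06) = 416 K

416


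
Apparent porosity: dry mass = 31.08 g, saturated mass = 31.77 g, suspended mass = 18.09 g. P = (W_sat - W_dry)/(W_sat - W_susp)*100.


P = (31.77 - 31.08) / (31.77 - 18.09) * 100 = 0.69 / 13.68 * 100 = 5.0%

5.0


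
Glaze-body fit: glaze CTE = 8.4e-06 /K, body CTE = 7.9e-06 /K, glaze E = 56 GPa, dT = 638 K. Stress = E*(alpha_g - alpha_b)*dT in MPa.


Stress = 56*1000*(8.4e-06 - 7.9e-06)*638 = 17.9 MPa

17.9


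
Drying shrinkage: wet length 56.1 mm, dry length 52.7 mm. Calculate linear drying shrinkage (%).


DS = (56.1 - 52.7) / 56.1 * 100 = 6.06%

6.06


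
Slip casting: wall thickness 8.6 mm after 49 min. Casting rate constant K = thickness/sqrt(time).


K = 8.6 / sqrt(49) = 8.6 / 7.0 = 1.229 mm/min^0.5

1.229


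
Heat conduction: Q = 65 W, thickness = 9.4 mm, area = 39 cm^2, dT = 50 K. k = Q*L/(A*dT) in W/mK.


k = 65*9.4/1000/(39/10000*50) = 3.13 W/mK

3.13


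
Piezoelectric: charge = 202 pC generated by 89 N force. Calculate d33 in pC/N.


d33 = 202 / 89 = 2.3 pC/N

2.3


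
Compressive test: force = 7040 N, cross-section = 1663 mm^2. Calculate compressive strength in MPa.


CS = 7040 / 1663 = 4.2 MPa

4.2


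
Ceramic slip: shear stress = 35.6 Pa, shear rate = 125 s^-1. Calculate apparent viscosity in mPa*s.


eta = tau/gamma * 1000 = 35.6/125 * 1000 = 284.8 mPa*s

284.8


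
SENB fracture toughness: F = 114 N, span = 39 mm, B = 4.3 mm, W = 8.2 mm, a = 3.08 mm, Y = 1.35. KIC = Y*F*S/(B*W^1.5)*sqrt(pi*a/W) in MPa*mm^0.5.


KIC = 1.35*114*39/(4.3*8.2^1.5)*sqrt(pi*3.08/8.2) = 64.57

64.57


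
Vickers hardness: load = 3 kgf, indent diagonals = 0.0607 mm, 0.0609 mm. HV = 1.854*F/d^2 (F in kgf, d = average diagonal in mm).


d_avg = (0.0607+0.0609)/2 = 0.0608 mm
HV = 1.854*3/0.0608^2 = 1505

1505


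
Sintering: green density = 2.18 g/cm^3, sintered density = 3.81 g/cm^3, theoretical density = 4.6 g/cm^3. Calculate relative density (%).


Relative = 3.81 / 4.6 * 100 = 82.8%

82.8


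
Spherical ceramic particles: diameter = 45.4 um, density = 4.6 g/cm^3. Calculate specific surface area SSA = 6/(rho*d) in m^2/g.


SSA = 6 / (4.6 * 45.4) = 0.029 m^2/g

0.029


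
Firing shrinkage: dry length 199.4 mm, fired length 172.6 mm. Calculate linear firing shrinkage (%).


FS = (199.4 - 172.6) / 199.4 * 100 = 13.44%

13.44


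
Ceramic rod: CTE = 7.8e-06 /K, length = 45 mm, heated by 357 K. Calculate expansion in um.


dL = 7.8e-06 * 45 * 357 * 1000 = 125.307 um

125.307


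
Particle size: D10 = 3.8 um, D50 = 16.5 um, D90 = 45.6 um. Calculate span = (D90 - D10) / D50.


Span = (45.6 - 3.8) / 16.5 = 41.8 / 16.5 = 2.533

2.533


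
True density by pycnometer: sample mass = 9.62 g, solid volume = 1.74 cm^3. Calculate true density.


TD = 9.62 / 1.74 = 5.529 g/cm^3

5.529


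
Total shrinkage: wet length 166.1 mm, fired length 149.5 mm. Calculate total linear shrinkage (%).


TS = (166.1 - 149.5) / 166.1 * 100 = 9.99%

9.99


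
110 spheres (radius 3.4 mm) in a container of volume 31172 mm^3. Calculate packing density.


V_sphere = 4/3*pi*3.4^3 = 164.6362 mm^3
Total V = 110*164.6362 = 18109.982 mm^3
PD = 18109.982 / 31172 = 0.581

0.581


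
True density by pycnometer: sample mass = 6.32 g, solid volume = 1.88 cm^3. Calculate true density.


TD = 6.32 / 1.88 = 3.362 g/cm^3

3.362


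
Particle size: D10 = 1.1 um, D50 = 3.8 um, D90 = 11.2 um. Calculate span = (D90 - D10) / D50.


Span = (11.2 - 1.1) / 3.8 = 10.1 / 3.8 = 2.658

2.658


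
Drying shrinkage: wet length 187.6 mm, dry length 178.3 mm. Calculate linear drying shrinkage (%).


DS = (187.6 - 178.3) / 187.6 * 100 = 4.96%

4.96


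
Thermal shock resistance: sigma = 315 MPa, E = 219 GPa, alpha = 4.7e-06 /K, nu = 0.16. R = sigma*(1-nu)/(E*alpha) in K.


R = 315*(1-0.16)/(219*1000*4.7e-06) = 257 K

257


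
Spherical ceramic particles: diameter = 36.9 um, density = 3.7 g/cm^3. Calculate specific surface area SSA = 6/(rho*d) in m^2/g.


SSA = 6 / (3.7 * 36.9) = 0.044 m^2/g

0.044


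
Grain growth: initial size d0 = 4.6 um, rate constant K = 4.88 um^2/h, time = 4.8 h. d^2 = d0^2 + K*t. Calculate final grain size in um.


d^2 = 4.6^2 + 4.88*4.8 = 44.584
d = sqrt(44.584) = 6.68 um

6.68


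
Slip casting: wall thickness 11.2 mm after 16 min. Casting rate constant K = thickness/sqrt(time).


K = 11.2 / sqrt(16) = 11.2 / 4.0 = 2.8 mm/min^0.5

2.8


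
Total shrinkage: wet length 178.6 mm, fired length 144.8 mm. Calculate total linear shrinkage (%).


TS = (178.6 - 144.8) / 178.6 * 100 = 18.92%

18.92


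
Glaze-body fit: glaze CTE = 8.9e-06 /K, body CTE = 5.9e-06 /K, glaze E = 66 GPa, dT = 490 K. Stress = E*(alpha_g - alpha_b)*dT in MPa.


Stress = 66*1000*(8.9e-06 - 5.9e-06)*490 = 97.0 MPa

97.0


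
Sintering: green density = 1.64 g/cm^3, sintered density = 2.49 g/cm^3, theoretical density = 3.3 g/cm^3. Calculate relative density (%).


Relative = 2.49 / 3.3 * 100 = 75.5%

75.5


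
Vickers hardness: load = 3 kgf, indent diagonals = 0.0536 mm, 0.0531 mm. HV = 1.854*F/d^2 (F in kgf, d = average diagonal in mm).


d_avg = (0.0536+0.0531)/2 = 0.05335 mm
HV = 1.854*3/0.05335^2 = 1954

1954


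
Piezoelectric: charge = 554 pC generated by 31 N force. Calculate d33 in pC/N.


d33 = 554 / 31 = 17.9 pC/N

17.9


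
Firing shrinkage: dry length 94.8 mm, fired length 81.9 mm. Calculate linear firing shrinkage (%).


FS = (94.8 - 81.9) / 94.8 * 100 = 13.61%

13.61


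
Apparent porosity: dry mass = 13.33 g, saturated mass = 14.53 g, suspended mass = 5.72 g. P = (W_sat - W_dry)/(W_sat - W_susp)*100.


P = (14.53 - 13.33) / (14.53 - 5.72) * 100 = 1.2 / 8.81 * 100 = 13.6%

13.6


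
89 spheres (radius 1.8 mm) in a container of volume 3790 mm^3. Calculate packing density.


V_sphere = 4/3*pi*1.8^3 = 24.429 mm^3
Total V = 89*24.429 = 2174.181 mm^3
PD = 2174.181 / 3790 = 0.574

0.574


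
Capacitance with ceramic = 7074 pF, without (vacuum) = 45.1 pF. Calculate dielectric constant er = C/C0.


er = 7074 / 45.1 = 156.85

156.85


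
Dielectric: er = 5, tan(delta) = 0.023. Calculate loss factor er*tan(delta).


Loss = 5 * 0.023 = 0.115

0.115


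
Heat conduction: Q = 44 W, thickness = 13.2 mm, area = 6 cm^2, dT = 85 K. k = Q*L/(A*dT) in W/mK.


k = 44*13.2/1000/(6/10000*85) = 11.39 W/mK

11.39


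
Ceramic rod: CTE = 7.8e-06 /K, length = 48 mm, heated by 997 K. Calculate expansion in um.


dL = 7.8e-06 * 48 * 997 * 1000 = 373.277 um

373.277


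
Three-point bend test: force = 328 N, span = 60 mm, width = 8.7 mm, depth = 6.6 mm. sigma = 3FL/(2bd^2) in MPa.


sigma = 3*328*60/(2*8.7*6.6^2) = 77.9 MPa

77.9


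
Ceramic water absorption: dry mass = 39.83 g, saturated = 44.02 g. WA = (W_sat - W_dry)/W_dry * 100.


WA = (44.02 - 39.83) / 39.83 * 100 = 10.52%

10.52


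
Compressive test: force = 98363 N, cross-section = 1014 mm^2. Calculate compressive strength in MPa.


CS = 98363 / 1014 = 97.0 MPa

97.0


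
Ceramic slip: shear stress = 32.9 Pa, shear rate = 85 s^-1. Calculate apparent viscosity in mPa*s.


eta = tau/gamma * 1000 = 32.9/85 * 1000 = 387.1 mPa*s

387.1


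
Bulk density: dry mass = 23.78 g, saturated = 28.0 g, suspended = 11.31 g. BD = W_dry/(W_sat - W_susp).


BD = 23.78 / (28.0 - 11.31) = 23.78 / 16.69 = 1.425 g/cm^3

1.425


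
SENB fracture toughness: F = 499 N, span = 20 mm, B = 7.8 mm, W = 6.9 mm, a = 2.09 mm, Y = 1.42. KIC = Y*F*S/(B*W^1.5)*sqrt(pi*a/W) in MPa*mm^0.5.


KIC = 1.42*499*20/(7.8*6.9^1.5)*sqrt(pi*2.09/6.9) = 97.79

97.79


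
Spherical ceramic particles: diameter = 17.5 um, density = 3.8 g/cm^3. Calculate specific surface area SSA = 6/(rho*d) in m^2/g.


SSA = 6 / (3.8 * 17.5) = 0.09 m^2/g

0.09


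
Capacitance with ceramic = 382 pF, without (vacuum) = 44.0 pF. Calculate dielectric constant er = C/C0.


er = 382 / 44.0 = 8.68

8.68


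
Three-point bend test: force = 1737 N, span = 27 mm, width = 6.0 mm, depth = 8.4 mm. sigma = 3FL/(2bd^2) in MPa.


sigma = 3*1737*27/(2*6.0*8.4^2) = 166.2 MPa

166.2


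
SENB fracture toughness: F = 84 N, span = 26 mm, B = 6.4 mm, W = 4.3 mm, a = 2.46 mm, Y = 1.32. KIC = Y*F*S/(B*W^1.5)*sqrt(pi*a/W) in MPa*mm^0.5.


KIC = 1.32*84*26/(6.4*4.3^1.5)*sqrt(pi*2.46/4.3) = 67.73

67.73


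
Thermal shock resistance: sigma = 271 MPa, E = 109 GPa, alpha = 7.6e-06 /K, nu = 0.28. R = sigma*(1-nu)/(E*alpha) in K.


R = 271*(1-0.28)/(109*1000*7.6e-06) = 236 K

236


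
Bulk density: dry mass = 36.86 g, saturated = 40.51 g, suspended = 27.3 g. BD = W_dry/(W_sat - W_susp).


BD = 36.86 / (40.51 - 27.3) = 36.86 / 13.21 = 2.79 g/cm^3

2.79


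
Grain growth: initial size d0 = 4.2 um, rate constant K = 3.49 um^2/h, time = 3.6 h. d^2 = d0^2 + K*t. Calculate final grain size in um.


d^2 = 4.2^2 + 3.49*3.6 = 30.204
d = sqrt(30.204) = 5.5 um

5.5


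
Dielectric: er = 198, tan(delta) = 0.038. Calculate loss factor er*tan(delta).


Loss = 198 * 0.038 = 7.524

7.524


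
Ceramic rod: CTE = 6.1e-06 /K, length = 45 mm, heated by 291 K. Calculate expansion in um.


dL = 6.1e-06 * 45 * 291 * 1000 = 79.88 um

79.88


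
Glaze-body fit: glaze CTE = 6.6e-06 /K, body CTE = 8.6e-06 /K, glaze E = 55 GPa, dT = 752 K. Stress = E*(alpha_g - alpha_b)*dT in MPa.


Stress = 55*1000*(6.6e-06 - 8.6e-06)*752 = -82.7 MPa

-82.7


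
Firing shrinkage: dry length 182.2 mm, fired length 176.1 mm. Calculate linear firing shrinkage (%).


FS = (182.2 - 176.1) / 182.2 * 100 = 3.35%

3.35


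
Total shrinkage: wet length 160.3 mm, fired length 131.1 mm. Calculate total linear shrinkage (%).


TS = (160.3 - 131.1) / 160.3 * 100 = 18.22%

18.22


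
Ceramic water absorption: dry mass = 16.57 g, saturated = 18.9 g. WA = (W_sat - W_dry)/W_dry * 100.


WA = (18.9 - 16.57) / 16.57 * 100 = 14.06%

14.06


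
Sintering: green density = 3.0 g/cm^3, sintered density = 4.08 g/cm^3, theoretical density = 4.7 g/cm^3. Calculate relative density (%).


Relative = 4.08 / 4.7 * 100 = 86.8%

86.8


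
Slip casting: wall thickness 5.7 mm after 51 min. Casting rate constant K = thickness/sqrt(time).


K = 5.7 / sqrt(51) = 5.7 / 7.1414 = 0.798 mm/min^0.5

0.798


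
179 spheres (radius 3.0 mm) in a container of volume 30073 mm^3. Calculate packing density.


V_sphere = 4/3*pi*3.0^3 = 113.0973 mm^3
Total V = 179*113.0973 = 20244.4167 mm^3
PD = 20244.4167 / 30073 = 0.673

0.673


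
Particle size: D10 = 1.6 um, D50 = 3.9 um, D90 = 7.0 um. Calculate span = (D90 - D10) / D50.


Span = (7.0 - 1.6) / 3.9 = 5.4 / 3.9 = 1.385

1.385


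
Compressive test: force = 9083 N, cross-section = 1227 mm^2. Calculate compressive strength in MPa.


CS = 9083 / 1227 = 7.4 MPa

7.4


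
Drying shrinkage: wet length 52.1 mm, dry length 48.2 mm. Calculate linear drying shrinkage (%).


DS = (52.1 - 48.2) / 52.1 * 100 = 7.49%

7.49


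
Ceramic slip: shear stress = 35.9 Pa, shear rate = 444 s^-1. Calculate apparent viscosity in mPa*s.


eta = tau/gamma * 1000 = 35.9/444 * 1000 = 80.9 mPa*s

80.9


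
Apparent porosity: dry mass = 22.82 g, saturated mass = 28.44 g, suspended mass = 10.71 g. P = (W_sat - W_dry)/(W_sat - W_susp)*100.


P = (28.44 - 22.82) / (28.44 - 10.71) * 100 = 5.62 / 17.73 * 100 = 31.7%

31.7


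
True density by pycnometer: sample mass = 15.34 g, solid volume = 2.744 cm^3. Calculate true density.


TD = 15.34 / 2.744 = 5.59 g/cm^3

5.59


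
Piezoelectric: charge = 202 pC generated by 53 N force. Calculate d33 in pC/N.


d33 = 202 / 53 = 3.8 pC/N

3.8


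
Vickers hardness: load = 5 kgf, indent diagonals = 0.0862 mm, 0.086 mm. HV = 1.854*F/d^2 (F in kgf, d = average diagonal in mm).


d_avg = (0.0862+0.086)/2 = 0.0861 mm
HV = 1.854*5/0.0861^2 = 1250

1250


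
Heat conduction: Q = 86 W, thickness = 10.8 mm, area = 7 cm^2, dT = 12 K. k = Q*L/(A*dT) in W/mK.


k = 86*10.8/1000/(7/10000*12) = 110.57 W/mK

110.57


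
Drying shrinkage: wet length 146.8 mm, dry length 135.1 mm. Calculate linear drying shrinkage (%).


DS = (146.8 - 135.1) / 146.8 * 100 = 7.97%

7.97


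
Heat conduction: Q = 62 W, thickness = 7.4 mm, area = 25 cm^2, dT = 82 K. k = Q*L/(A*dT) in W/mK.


k = 62*7.4/1000/(25/10000*82) = 2.24 W/mK

2.24


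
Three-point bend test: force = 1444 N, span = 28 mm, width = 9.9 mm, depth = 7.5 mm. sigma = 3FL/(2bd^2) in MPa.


sigma = 3*1444*28/(2*9.9*7.5^2) = 108.9 MPa

108.9


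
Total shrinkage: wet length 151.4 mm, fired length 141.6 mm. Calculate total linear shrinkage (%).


TS = (151.4 - 141.6) / 151.4 * 100 = 6.47%

6.47


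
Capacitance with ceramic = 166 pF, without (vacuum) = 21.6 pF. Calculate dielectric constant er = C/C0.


er = 166 / 21.6 = 7.69

7.69


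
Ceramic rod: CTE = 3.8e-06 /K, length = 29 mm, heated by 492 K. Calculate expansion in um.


dL = 3.8e-06 * 29 * 492 * 1000 = 54.218 um

54.218


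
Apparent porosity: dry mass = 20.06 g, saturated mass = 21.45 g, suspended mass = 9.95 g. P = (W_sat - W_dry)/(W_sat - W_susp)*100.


P = (21.45 - 20.06) / (21.45 - 9.95) * 100 = 1.39 / 11.5 * 100 = 12.1%

12.1


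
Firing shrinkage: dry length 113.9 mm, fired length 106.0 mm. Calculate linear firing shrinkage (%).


FS = (113.9 - 106.0) / 113.9 * 100 = 6.94%

6.94


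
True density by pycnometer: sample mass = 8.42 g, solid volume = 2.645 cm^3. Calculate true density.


TD = 8.42 / 2.645 = 3.183 g/cm^3

3.183


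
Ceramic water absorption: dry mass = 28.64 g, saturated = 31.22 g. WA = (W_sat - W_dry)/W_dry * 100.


WA = (31.22 - 28.64) / 28.64 * 100 = 9.01%

9.01


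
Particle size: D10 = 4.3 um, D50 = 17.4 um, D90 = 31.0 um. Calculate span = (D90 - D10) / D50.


Span = (31.0 - 4.3) / 17.4 = 26.7 / 17.4 = 1.534

1.534


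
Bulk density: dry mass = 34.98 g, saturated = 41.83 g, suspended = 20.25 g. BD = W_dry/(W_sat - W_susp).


BD = 34.98 / (41.83 - 20.25) = 34.98 / 21.58 = 1.621 g/cm^3

1.621


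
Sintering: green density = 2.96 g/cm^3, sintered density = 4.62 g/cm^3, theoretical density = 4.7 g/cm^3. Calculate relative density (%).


Relative = 4.62 / 4.7 * 100 = 98.3%

98.3


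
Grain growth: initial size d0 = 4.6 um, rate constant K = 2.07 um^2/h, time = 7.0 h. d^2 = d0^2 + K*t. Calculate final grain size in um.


d^2 = 4.6^2 + 2.07*7.0 = 35.65
d = sqrt(35.65) = 5.97 um

5.97


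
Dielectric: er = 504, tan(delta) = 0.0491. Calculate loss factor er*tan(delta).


Loss = 504 * 0.0491 = 24.746

24.746


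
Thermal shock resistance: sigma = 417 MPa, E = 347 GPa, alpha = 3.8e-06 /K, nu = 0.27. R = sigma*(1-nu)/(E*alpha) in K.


R = 417*(1-0.27)/(347*1000*3.8e-06) = 231 K

231


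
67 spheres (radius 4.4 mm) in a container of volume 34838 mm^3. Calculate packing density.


V_sphere = 4/3*pi*4.4^3 = 356.8179 mm^3
Total V = 67*356.8179 = 23906.7993 mm^3
PD = 23906.7993 / 34838 = 0.686

0.686


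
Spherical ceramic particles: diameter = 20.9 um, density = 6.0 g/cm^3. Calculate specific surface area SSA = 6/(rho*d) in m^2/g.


SSA = 6 / (6.0 * 20.9) = 0.048 m^2/g

0.048


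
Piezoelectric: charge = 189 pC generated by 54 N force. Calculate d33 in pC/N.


d33 = 189 / 54 = 3.5 pC/N

3.5


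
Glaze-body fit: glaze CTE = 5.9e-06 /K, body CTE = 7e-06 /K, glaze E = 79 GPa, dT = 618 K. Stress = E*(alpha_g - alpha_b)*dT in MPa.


Stress = 79*1000*(5.9e-06 - 7e-06)*618 = -53.7 MPa

-53.7


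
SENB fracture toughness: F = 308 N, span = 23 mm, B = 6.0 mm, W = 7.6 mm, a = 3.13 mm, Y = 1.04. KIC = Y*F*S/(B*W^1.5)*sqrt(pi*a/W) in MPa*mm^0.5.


KIC = 1.04*308*23/(6.0*7.6^1.5)*sqrt(pi*3.13/7.6) = 66.66

66.66


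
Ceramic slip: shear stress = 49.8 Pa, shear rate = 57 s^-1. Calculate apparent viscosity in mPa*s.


eta = tau/gamma * 1000 = 49.8/57 * 1000 = 873.7 mPa*s

873.7


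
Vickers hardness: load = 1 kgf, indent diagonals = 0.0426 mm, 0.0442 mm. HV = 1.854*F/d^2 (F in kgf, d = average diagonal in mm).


d_avg = (0.0426+0.0442)/2 = 0.0434 mm
HV = 1.854*1/0.0434^2 = 984

984


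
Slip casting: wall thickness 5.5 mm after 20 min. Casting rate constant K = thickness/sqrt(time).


K = 5.5 / sqrt(20) = 5.5 / 4.4721 = 1.23 mm/min^0.5

1.23


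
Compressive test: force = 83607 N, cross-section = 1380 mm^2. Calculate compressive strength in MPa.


CS = 83607 / 1380 = 60.6 MPa

60.6


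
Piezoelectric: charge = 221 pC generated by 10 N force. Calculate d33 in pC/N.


d33 = 221 / 10 = 22.1 pC/N

22.1


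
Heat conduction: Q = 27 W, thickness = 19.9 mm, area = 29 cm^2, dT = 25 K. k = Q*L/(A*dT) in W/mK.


k = 27*19.9/1000/(29/10000*25) = 7.41 W/mK

7.41


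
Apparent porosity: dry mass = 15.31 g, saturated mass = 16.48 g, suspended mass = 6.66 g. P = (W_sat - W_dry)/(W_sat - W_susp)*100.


P = (16.48 - 15.31) / (16.48 - 6.66) * 100 = 1.17 / 9.82 * 100 = 11.9%

11.9


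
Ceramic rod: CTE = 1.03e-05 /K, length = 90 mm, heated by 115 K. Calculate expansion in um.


dL = 1.03e-05 * 90 * 115 * 1000 = 106.605 um

106.605


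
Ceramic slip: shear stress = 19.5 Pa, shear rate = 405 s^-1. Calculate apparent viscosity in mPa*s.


eta = tau/gamma * 1000 = 19.5/405 * 1000 = 48.1 mPa*s

48.1


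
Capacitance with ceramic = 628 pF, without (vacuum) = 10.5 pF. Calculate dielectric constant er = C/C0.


er = 628 / 10.5 = 59.81

59.81


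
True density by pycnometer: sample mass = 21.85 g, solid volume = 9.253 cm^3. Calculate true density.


TD = 21.85 / 9.253 = 2.361 g/cm^3

2.361


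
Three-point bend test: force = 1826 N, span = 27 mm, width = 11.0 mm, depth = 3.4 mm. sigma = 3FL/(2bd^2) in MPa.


sigma = 3*1826*27/(2*11.0*3.4^2) = 581.6 MPa

581.6


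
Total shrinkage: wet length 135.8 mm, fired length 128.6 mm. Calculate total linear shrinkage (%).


TS = (135.8 - 128.6) / 135.8 * 100 = 5.3%

5.3


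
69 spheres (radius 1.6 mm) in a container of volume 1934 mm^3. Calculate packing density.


V_sphere = 4/3*pi*1.6^3 = 17.1573 mm^3
Total V = 69*17.1573 = 1183.8537 mm^3
PD = 1183.8537 / 1934 = 0.612

0.612


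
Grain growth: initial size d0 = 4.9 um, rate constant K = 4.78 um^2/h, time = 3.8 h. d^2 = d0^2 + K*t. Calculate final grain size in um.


d^2 = 4.9^2 + 4.78*3.8 = 42.174
d = sqrt(42.174) = 6.49 um

6.49


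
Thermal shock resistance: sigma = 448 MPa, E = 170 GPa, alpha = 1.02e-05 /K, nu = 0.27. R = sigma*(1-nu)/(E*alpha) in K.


R = 448*(1-0.27)/(170*1000*1.02e-05) = 189 K

189


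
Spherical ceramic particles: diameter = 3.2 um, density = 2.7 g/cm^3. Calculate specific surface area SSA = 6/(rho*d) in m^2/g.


SSA = 6 / (2.7 * 3.2) = 0.694 m^2/g

0.694


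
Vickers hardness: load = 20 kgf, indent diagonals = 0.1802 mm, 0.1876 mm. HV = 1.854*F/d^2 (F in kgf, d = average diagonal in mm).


d_avg = (0.1802+0.1876)/2 = 0.1839 mm
HV = 1.854*20/0.1839^2 = 1096

1096


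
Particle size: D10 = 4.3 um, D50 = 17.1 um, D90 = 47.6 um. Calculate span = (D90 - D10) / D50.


Span = (47.6 - 4.3) / 17.1 = 43.3 / 17.1 = 2.532

2.532


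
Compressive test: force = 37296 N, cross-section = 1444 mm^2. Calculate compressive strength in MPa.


CS = 37296 / 1444 = 25.8 MPa

25.8


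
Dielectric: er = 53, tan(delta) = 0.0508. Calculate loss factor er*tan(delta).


Loss = 53 * 0.0508 = 2.692

2.692


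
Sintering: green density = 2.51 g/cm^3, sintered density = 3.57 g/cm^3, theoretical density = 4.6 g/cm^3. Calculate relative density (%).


Relative = 3.57 / 4.6 * 100 = 77.6%

77.6


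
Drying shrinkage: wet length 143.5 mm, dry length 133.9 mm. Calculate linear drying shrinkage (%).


DS = (143.5 - 133.9) / 143.5 * 100 = 6.69%

6.69


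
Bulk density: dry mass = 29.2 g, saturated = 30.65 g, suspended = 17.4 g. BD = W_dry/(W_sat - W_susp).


BD = 29.2 / (30.65 - 17.4) = 29.2 / 13.25 = 2.204 g/cm^3

2.204


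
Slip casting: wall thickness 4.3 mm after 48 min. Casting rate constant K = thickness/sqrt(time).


K = 4.3 / sqrt(48) = 4.3 / 6.9282 = 0.621 mm/min^0.5

0.621


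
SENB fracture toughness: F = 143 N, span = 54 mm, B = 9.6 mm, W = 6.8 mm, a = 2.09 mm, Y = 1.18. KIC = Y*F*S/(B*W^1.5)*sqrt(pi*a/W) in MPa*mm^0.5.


KIC = 1.18*143*54/(9.6*6.8^1.5)*sqrt(pi*2.09/6.8) = 52.6

52.6


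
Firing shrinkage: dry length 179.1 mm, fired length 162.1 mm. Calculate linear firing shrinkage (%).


FS = (179.1 - 162.1) / 179.1 * 100 = 9.49%

9.49


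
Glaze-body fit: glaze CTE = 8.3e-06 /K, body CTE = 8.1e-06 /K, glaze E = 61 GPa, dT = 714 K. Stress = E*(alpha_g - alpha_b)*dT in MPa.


Stress = 61*1000*(8.3e-06 - 8.1e-06)*714 = 8.7 MPa

8.7


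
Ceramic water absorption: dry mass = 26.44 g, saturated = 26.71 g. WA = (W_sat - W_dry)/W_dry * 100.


WA = (26.71 - 26.44) / 26.44 * 100 = 1.02%

1.02


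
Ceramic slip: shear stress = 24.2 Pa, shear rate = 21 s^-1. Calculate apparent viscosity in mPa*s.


eta = tau/gamma * 1000 = 24.2/21 * 1000 = 1152.4 mPa*s

1152.4


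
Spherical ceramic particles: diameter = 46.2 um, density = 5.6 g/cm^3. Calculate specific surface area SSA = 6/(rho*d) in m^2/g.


SSA = 6 / (5.6 * 46.2) = 0.023 m^2/g

0.023


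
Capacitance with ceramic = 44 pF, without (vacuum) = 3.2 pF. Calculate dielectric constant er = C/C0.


er = 44 / 3.2 = 13.75

13.75


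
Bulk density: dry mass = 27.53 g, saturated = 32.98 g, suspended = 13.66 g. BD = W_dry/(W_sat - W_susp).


BD = 27.53 / (32.98 - 13.66) = 27.53 / 19.32 = 1.425 g/cm^3

1.425


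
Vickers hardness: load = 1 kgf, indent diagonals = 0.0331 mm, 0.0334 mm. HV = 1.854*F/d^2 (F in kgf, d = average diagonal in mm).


d_avg = (0.0331+0.0334)/2 = 0.03325 mm
HV = 1.854*1/0.03325^2 = 1677

1677


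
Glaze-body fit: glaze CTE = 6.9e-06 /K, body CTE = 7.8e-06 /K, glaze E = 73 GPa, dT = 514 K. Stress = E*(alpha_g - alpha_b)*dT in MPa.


Stress = 73*1000*(6.9e-06 - 7.8e-06)*514 = -33.8 MPa

-33.8


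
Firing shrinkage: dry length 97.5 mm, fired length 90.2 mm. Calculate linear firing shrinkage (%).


FS = (97.5 - 90.2) / 97.5 * 100 = 7.49%

7.49


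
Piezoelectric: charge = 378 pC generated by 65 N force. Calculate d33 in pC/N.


d33 = 378 / 65 = 5.8 pC/N

5.8


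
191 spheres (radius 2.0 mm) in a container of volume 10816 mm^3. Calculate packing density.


V_sphere = 4/3*pi*2.0^3 = 33.5103 mm^3
Total V = 191*33.5103 = 6400.4673 mm^3
PD = 6400.4673 / 10816 = 0.592

0.592


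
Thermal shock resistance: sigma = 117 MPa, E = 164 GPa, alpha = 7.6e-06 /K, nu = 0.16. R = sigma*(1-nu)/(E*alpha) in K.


R = 117*(1-0.16)/(164*1000*7.6e-06) = 79 K

79


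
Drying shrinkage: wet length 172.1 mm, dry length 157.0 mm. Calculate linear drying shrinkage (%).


DS = (172.1 - 157.0) / 172.1 * 100 = 8.77%

8.77


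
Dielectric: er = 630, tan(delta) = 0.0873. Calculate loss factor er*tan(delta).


Loss = 630 * 0.0873 = 54.999

54.999


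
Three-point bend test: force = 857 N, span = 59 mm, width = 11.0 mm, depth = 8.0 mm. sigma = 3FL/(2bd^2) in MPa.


sigma = 3*857*59/(2*11.0*8.0^2) = 107.7 MPa

107.7


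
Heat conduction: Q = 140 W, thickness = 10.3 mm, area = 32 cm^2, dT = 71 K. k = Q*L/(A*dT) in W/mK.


k = 140*10.3/1000/(32/10000*71) = 6.35 W/mK

6.35


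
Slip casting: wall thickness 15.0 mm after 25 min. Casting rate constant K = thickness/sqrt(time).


K = 15.0 / sqrt(25) = 15.0 / 5.0 = 3.0 mm/min^0.5

3.0


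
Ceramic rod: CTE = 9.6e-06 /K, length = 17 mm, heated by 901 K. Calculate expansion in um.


dL = 9.6e-06 * 17 * 901 * 1000 = 147.043 um

147.043


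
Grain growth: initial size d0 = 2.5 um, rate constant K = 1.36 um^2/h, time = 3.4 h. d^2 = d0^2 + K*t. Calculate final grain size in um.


d^2 = 2.5^2 + 1.36*3.4 = 10.874
d = sqrt(10.874) = 3.3 um

3.3


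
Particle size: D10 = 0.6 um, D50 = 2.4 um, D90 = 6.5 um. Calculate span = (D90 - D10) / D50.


Span = (6.5 - 0.6) / 2.4 = 5.9 / 2.4 = 2.458

2.458


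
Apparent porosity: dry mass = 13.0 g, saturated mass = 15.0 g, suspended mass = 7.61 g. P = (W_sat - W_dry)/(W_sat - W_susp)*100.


P = (15.0 - 13.0) / (15.0 - 7.61) * 100 = 2.0 / 7.39 * 100 = 27.1%

27.1


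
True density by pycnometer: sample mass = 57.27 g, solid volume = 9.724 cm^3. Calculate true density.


TD = 57.27 / 9.724 = 5.89 g/cm^3

5.89


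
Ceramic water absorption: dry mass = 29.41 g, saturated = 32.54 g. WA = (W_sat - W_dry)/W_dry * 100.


WA = (32.54 - 29.41) / 29.41 * 100 = 10.64%

10.64


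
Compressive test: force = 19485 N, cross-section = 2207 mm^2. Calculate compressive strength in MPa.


CS = 19485 / 2207 = 8.8 MPa

8.8


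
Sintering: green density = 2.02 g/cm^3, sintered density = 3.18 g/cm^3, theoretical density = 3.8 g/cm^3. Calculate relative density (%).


Relative = 3.18 / 3.8 * 100 = 83.7%

83.7


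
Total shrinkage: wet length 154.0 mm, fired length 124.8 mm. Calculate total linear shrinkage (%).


TS = (154.0 - 124.8) / 154.0 * 100 = 18.96%

18.96


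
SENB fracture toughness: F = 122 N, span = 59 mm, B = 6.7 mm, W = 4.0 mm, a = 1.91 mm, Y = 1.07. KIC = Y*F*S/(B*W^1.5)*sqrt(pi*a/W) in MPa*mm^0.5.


KIC = 1.07*122*59/(6.7*4.0^1.5)*sqrt(pi*1.91/4.0) = 175.99

175.99


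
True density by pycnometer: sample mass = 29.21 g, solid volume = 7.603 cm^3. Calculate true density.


TD = 29.21 / 7.603 = 3.842 g/cm^3

3.842


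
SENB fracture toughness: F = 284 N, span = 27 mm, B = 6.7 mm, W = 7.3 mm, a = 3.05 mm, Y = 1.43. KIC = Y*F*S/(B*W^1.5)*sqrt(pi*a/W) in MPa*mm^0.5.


KIC = 1.43*284*27/(6.7*7.3^1.5)*sqrt(pi*3.05/7.3) = 95.07

95.07


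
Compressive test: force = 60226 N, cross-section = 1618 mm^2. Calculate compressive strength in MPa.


CS = 60226 / 1618 = 37.2 MPa

37.2


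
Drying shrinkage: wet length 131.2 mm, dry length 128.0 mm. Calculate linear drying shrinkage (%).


DS = (131.2 - 128.0) / 131.2 * 100 = 2.44%

2.44


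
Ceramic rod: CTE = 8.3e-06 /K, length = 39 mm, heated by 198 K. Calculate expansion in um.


dL = 8.3e-06 * 39 * 198 * 1000 = 64.093 um

64.093


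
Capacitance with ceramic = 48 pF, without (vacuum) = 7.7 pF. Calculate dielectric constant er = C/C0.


er = 48 / 7.7 = 6.23

6.23


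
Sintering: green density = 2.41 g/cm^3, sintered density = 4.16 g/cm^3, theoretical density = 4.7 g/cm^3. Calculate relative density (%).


Relative = 4.16 / 4.7 * 100 = 88.5%

88.5


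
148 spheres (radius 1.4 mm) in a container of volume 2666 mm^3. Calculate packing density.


V_sphere = 4/3*pi*1.4^3 = 11.494 mm^3
Total V = 148*11.494 = 1701.112 mm^3
PD = 1701.112 / 2666 = 0.638

0.638


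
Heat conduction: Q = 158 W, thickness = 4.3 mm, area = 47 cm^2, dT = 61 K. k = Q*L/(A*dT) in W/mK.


k = 158*4.3/1000/(47/10000*61) = 2.37 W/mK

2.37


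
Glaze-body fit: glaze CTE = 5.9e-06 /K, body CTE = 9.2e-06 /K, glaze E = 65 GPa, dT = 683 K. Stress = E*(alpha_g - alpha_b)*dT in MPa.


Stress = 65*1000*(5.9e-06 - 9.2e-06)*683 = -146.5 MPa

-146.5


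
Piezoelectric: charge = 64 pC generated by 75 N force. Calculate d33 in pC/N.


d33 = 64 / 75 = 0.9 pC/N

0.9


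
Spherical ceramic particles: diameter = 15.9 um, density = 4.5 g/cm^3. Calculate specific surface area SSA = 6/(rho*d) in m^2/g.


SSA = 6 / (4.5 * 15.9) = 0.084 m^2/g

0.084


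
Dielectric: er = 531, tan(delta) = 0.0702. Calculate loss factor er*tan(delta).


Loss = 531 * 0.0702 = 37.276

37.276


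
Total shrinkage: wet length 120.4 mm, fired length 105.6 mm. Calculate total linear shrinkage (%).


TS = (120.4 - 105.6) / 120.4 * 100 = 12.29%

12.29


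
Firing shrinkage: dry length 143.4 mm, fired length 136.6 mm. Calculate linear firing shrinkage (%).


FS = (143.4 - 136.6) / 143.4 * 100 = 4.74%

4.74


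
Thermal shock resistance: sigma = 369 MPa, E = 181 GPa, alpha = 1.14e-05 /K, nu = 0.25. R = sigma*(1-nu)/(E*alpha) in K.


R = 369*(1-0.25)/(181*1000*1.14e-05) = 134 K

134


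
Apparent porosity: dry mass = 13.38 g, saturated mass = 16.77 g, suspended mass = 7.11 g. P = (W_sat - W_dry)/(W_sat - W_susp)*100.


P = (16.77 - 13.38) / (16.77 - 7.11) * 100 = 3.39 / 9.66 * 100 = 35.1%

35.1


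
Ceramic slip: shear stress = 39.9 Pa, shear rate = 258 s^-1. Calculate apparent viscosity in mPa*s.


eta = tau/gamma * 1000 = 39.9/258 * 1000 = 154.7 mPa*s

154.7


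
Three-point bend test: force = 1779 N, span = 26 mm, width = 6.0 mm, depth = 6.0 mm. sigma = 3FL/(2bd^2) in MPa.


sigma = 3*1779*26/(2*6.0*6.0^2) = 321.2 MPa

321.2


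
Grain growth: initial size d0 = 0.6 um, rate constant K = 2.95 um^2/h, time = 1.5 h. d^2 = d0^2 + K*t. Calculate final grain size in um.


d^2 = 0.6^2 + 2.95*1.5 = 4.785
d = sqrt(4.785) = 2.19 um

2.19


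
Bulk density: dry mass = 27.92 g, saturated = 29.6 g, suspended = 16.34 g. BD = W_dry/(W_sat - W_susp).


BD = 27.92 / (29.6 - 16.34) = 27.92 / 13.26 = 2.106 g/cm^3

2.106


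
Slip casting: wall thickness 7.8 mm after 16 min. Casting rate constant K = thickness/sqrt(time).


K = 7.8 / sqrt(16) = 7.8 / 4.0 = 1.95 mm/min^0.5

1.95


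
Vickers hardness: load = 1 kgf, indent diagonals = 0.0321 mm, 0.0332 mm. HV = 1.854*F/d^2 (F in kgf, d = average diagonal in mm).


d_avg = (0.0321+0.0332)/2 = 0.03265 mm
HV = 1.854*1/0.03265^2 = 1739

1739


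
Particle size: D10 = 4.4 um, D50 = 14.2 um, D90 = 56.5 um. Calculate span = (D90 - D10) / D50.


Span = (56.5 - 4.4) / 14.2 = 52.1 / 14.2 = 3.669

3.669


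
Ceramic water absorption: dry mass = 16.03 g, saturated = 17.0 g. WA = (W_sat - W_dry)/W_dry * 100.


WA = (17.0 - 16.03) / 16.03 * 100 = 6.05%

6.05


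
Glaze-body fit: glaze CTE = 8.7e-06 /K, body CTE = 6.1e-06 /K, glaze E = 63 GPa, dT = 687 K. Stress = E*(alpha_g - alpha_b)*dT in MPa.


Stress = 63*1000*(8.7e-06 - 6.1e-06)*687 = 112.5 MPa

112.5


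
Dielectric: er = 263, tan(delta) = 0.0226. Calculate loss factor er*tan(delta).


Loss = 263 * 0.0226 = 5.944

5.944


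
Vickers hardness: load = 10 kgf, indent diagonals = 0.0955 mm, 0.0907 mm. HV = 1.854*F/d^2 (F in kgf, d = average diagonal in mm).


d_avg = (0.0955+0.0907)/2 = 0.0931 mm
HV = 1.854*10/0.0931^2 = 2139

2139


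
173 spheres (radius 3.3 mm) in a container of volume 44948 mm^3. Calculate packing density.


V_sphere = 4/3*pi*3.3^3 = 150.5326 mm^3
Total V = 173*150.5326 = 26042.1398 mm^3
PD = 26042.1398 / 44948 = 0.579

0.579


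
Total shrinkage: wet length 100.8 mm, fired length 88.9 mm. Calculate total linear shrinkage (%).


TS = (100.8 - 88.9) / 100.8 * 100 = 11.81%

11.81


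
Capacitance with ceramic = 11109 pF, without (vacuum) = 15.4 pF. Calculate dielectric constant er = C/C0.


er = 11109 / 15.4 = 721.36

721.36


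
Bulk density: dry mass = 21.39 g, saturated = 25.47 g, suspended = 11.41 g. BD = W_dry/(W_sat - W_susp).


BD = 21.39 / (25.47 - 11.41) = 21.39 / 14.06 = 1.521 g/cm^3

1.521


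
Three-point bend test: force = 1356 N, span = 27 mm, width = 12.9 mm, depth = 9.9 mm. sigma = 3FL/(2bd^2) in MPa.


sigma = 3*1356*27/(2*12.9*9.9^2) = 43.4 MPa

43.4


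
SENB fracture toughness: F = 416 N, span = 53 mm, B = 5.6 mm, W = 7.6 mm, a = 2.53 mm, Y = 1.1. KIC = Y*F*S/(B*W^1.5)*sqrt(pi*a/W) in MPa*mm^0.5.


KIC = 1.1*416*53/(5.6*7.6^1.5)*sqrt(pi*2.53/7.6) = 211.39

211.39


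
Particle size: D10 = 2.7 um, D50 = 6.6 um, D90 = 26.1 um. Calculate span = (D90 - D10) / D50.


Span = (26.1 - 2.7) / 6.6 = 23.4 / 6.6 = 3.545

3.545


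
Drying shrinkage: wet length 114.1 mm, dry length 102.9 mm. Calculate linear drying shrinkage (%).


DS = (114.1 - 102.9) / 114.1 * 100 = 9.82%

9.82


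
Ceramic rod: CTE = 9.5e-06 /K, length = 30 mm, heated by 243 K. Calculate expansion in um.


dL = 9.5e-06 * 30 * 243 * 1000 = 69.255 um

69.255


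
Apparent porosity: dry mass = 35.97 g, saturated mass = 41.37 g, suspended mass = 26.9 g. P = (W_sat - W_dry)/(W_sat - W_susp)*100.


P = (41.37 - 35.97) / (41.37 - 26.9) * 100 = 5.4 / 14.47 * 100 = 37.3%

37.3


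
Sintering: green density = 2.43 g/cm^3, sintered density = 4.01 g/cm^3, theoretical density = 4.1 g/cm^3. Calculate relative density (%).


Relative = 4.01 / 4.1 * 100 = 97.8%

97.8


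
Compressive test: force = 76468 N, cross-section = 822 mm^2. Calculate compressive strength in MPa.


CS = 76468 / 822 = 93.0 MPa

93.0


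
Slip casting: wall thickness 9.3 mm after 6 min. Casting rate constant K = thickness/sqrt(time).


K = 9.3 / sqrt(6) = 9.3 / 2.4495 = 3.797 mm/min^0.5

3.797


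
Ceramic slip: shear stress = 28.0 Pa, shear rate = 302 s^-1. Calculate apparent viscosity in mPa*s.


eta = tau/gamma * 1000 = 28.0/302 * 1000 = 92.7 mPa*s

92.7


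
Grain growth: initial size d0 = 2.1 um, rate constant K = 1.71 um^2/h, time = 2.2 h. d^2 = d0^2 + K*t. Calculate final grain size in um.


d^2 = 2.1^2 + 1.71*2.2 = 8.172
d = sqrt(8.172) = 2.86 um

2.86


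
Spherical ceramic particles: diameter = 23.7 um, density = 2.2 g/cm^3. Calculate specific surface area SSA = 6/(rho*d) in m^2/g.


SSA = 6 / (2.2 * 23.7) = 0.115 m^2/g

0.115


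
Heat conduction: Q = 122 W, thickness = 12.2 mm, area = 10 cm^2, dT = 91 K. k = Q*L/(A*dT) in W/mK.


k = 122*12.2/1000/(10/10000*91) = 16.36 W/mK

16.36


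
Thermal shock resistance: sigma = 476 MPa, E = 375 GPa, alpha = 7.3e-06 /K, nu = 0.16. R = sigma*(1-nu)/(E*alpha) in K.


R = 476*(1-0.16)/(375*1000*7.3e-06) = 146 K

146


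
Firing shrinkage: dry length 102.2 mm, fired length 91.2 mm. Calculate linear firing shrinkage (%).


FS = (102.2 - 91.2) / 102.2 * 100 = 10.76%

10.76


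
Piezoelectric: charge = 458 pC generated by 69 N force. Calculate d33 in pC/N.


d33 = 458 / 69 = 6.6 pC/N

6.6


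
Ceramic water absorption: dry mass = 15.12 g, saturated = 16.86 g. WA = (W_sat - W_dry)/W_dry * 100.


WA = (16.86 - 15.12) / 15.12 * 100 = 11.51%

11.51


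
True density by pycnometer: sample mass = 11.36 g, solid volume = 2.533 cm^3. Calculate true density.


TD = 11.36 / 2.533 = 4.485 g/cm^3

4.485


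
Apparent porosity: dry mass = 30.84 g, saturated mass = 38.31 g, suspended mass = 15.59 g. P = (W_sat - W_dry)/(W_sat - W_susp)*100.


P = (38.31 - 30.84) / (38.31 - 15.59) * 100 = 7.47 / 22.72 * 100 = 32.9%

32.9


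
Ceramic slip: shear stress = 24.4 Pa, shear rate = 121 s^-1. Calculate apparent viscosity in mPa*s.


eta = tau/gamma * 1000 = 24.4/121 * 1000 = 201.7 mPa*s

201.7


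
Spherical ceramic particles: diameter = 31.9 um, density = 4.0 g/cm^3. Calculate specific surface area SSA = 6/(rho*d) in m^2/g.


SSA = 6 / (4.0 * 31.9) = 0.047 m^2/g

0.047


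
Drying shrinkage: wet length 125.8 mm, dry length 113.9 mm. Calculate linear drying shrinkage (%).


DS = (125.8 - 113.9) / 125.8 * 100 = 9.46%

9.46


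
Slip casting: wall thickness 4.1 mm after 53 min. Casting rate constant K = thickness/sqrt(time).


K = 4.1 / sqrt(53) = 4.1 / 7.2801 = 0.563 mm/min^0.5

0.563


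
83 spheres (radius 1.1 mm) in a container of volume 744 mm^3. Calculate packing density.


V_sphere = 4/3*pi*1.1^3 = 5.5753 mm^3
Total V = 83*5.5753 = 462.7499 mm^3
PD = 462.7499 / 744 = 0.622

0.622


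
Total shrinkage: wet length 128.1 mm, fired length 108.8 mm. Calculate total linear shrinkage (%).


TS = (128.1 - 108.8) / 128.1 * 100 = 15.07%

15.07


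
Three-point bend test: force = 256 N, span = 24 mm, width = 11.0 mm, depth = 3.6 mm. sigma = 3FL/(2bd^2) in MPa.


sigma = 3*256*24/(2*11.0*3.6^2) = 64.6 MPa

64.6


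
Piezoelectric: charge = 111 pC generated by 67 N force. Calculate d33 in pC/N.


d33 = 111 / 67 = 1.7 pC/N

1.7


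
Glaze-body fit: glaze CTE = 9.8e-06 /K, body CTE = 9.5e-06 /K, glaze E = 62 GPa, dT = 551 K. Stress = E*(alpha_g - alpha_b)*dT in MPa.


Stress = 62*1000*(9.8e-06 - 9.5e-06)*551 = 10.2 MPa

10.2


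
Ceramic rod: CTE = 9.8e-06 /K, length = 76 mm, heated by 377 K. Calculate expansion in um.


dL = 9.8e-06 * 76 * 377 * 1000 = 280.79 um

280.79


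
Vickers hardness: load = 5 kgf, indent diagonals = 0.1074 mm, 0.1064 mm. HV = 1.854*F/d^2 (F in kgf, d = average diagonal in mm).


d_avg = (0.1074+0.1064)/2 = 0.1069 mm
HV = 1.854*5/0.1069^2 = 811

811


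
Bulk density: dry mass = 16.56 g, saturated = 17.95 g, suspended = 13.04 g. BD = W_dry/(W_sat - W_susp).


BD = 16.56 / (17.95 - 13.04) = 16.56 / 4.91 = 3.373 g/cm^3

3.373


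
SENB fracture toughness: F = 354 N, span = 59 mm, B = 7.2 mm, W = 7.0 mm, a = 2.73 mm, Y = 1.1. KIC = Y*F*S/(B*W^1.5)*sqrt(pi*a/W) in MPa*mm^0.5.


KIC = 1.1*354*59/(7.2*7.0^1.5)*sqrt(pi*2.73/7.0) = 190.71

190.71


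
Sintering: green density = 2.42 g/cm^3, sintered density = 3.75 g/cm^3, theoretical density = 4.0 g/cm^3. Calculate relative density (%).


Relative = 3.75 / 4.0 * 100 = 93.8%

93.8


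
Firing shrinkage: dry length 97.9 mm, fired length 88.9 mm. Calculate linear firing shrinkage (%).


FS = (97.9 - 88.9) / 97.9 * 100 = 9.19%

9.19


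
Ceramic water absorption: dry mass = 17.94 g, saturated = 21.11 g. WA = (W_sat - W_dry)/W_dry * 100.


WA = (21.11 - 17.94) / 17.94 * 100 = 17.67%

17.67


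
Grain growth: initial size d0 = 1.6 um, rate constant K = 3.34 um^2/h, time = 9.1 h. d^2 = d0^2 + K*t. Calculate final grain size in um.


d^2 = 1.6^2 + 3.34*9.1 = 32.954
d = sqrt(32.954) = 5.74 um

5.74


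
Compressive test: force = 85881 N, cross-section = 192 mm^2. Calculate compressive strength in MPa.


CS = 85881 / 192 = 447.3 MPa

447.3


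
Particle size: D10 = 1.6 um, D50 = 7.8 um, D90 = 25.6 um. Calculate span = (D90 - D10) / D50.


Span = (25.6 - 1.6) / 7.8 = 24.0 / 7.8 = 3.077

3.077
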